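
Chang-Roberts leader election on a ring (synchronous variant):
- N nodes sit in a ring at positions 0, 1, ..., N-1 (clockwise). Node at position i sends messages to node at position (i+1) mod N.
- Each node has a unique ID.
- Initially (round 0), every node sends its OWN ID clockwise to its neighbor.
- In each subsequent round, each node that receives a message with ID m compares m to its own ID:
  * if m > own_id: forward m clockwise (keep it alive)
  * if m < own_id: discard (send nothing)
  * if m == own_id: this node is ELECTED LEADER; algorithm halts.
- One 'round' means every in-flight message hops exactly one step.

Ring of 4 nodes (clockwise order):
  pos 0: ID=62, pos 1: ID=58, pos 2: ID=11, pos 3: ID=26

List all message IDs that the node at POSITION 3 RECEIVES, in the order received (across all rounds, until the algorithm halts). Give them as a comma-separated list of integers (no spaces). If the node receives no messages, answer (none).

Round 1: pos1(id58) recv 62: fwd; pos2(id11) recv 58: fwd; pos3(id26) recv 11: drop; pos0(id62) recv 26: drop
Round 2: pos2(id11) recv 62: fwd; pos3(id26) recv 58: fwd
Round 3: pos3(id26) recv 62: fwd; pos0(id62) recv 58: drop
Round 4: pos0(id62) recv 62: ELECTED

Answer: 11,58,62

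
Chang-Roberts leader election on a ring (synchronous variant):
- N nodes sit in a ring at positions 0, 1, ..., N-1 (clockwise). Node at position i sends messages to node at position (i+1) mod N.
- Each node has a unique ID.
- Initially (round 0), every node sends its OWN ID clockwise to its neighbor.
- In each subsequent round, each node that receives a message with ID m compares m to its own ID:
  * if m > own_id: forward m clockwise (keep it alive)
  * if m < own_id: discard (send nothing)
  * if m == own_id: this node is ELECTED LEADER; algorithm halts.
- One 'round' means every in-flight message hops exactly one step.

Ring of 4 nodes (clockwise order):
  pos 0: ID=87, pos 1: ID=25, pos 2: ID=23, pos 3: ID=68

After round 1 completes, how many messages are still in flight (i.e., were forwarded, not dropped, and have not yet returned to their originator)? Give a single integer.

Answer: 2

Derivation:
Round 1: pos1(id25) recv 87: fwd; pos2(id23) recv 25: fwd; pos3(id68) recv 23: drop; pos0(id87) recv 68: drop
After round 1: 2 messages still in flight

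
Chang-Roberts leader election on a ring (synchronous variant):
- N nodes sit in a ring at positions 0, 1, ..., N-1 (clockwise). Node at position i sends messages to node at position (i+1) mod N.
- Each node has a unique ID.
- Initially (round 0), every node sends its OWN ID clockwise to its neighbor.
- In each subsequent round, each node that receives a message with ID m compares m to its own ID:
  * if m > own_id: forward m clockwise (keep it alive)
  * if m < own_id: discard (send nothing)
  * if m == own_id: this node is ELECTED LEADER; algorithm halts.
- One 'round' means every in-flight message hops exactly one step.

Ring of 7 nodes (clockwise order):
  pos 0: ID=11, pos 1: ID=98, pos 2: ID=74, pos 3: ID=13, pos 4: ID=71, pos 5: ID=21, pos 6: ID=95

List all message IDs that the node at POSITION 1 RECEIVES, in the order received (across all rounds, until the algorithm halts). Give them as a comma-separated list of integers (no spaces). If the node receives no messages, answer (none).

Answer: 11,95,98

Derivation:
Round 1: pos1(id98) recv 11: drop; pos2(id74) recv 98: fwd; pos3(id13) recv 74: fwd; pos4(id71) recv 13: drop; pos5(id21) recv 71: fwd; pos6(id95) recv 21: drop; pos0(id11) recv 95: fwd
Round 2: pos3(id13) recv 98: fwd; pos4(id71) recv 74: fwd; pos6(id95) recv 71: drop; pos1(id98) recv 95: drop
Round 3: pos4(id71) recv 98: fwd; pos5(id21) recv 74: fwd
Round 4: pos5(id21) recv 98: fwd; pos6(id95) recv 74: drop
Round 5: pos6(id95) recv 98: fwd
Round 6: pos0(id11) recv 98: fwd
Round 7: pos1(id98) recv 98: ELECTED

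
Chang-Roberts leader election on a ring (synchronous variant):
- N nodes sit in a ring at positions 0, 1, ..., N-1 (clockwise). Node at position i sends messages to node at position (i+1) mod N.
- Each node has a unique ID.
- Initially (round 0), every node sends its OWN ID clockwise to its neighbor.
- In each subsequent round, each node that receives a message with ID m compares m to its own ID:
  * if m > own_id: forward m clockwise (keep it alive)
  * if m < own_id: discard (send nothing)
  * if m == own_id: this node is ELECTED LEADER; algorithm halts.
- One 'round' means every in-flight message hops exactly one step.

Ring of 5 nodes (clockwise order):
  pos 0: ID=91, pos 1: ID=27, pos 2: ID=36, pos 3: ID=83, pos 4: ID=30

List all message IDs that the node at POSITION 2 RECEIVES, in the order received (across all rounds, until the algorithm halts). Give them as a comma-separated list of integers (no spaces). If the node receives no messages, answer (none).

Answer: 27,91

Derivation:
Round 1: pos1(id27) recv 91: fwd; pos2(id36) recv 27: drop; pos3(id83) recv 36: drop; pos4(id30) recv 83: fwd; pos0(id91) recv 30: drop
Round 2: pos2(id36) recv 91: fwd; pos0(id91) recv 83: drop
Round 3: pos3(id83) recv 91: fwd
Round 4: pos4(id30) recv 91: fwd
Round 5: pos0(id91) recv 91: ELECTED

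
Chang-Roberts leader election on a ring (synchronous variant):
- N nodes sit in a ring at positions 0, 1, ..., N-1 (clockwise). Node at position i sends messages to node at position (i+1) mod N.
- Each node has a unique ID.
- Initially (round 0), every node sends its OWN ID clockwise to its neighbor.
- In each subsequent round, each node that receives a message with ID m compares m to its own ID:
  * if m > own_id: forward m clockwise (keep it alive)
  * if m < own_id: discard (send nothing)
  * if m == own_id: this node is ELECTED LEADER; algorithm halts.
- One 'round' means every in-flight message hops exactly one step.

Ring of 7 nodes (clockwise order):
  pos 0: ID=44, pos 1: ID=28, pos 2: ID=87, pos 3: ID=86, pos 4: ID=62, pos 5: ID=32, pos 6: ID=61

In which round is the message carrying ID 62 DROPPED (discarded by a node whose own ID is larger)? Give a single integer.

Round 1: pos1(id28) recv 44: fwd; pos2(id87) recv 28: drop; pos3(id86) recv 87: fwd; pos4(id62) recv 86: fwd; pos5(id32) recv 62: fwd; pos6(id61) recv 32: drop; pos0(id44) recv 61: fwd
Round 2: pos2(id87) recv 44: drop; pos4(id62) recv 87: fwd; pos5(id32) recv 86: fwd; pos6(id61) recv 62: fwd; pos1(id28) recv 61: fwd
Round 3: pos5(id32) recv 87: fwd; pos6(id61) recv 86: fwd; pos0(id44) recv 62: fwd; pos2(id87) recv 61: drop
Round 4: pos6(id61) recv 87: fwd; pos0(id44) recv 86: fwd; pos1(id28) recv 62: fwd
Round 5: pos0(id44) recv 87: fwd; pos1(id28) recv 86: fwd; pos2(id87) recv 62: drop
Round 6: pos1(id28) recv 87: fwd; pos2(id87) recv 86: drop
Round 7: pos2(id87) recv 87: ELECTED
Message ID 62 originates at pos 4; dropped at pos 2 in round 5

Answer: 5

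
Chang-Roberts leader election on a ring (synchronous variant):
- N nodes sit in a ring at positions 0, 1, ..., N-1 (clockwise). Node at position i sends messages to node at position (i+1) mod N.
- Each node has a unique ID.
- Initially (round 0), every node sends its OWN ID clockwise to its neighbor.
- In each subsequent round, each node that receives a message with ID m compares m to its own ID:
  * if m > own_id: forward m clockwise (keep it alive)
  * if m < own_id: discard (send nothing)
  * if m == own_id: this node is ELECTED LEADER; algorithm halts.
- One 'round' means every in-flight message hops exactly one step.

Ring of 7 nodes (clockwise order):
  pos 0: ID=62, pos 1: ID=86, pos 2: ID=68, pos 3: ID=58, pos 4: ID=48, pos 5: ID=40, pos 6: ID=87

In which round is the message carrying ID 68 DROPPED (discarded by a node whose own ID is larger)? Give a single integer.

Answer: 4

Derivation:
Round 1: pos1(id86) recv 62: drop; pos2(id68) recv 86: fwd; pos3(id58) recv 68: fwd; pos4(id48) recv 58: fwd; pos5(id40) recv 48: fwd; pos6(id87) recv 40: drop; pos0(id62) recv 87: fwd
Round 2: pos3(id58) recv 86: fwd; pos4(id48) recv 68: fwd; pos5(id40) recv 58: fwd; pos6(id87) recv 48: drop; pos1(id86) recv 87: fwd
Round 3: pos4(id48) recv 86: fwd; pos5(id40) recv 68: fwd; pos6(id87) recv 58: drop; pos2(id68) recv 87: fwd
Round 4: pos5(id40) recv 86: fwd; pos6(id87) recv 68: drop; pos3(id58) recv 87: fwd
Round 5: pos6(id87) recv 86: drop; pos4(id48) recv 87: fwd
Round 6: pos5(id40) recv 87: fwd
Round 7: pos6(id87) recv 87: ELECTED
Message ID 68 originates at pos 2; dropped at pos 6 in round 4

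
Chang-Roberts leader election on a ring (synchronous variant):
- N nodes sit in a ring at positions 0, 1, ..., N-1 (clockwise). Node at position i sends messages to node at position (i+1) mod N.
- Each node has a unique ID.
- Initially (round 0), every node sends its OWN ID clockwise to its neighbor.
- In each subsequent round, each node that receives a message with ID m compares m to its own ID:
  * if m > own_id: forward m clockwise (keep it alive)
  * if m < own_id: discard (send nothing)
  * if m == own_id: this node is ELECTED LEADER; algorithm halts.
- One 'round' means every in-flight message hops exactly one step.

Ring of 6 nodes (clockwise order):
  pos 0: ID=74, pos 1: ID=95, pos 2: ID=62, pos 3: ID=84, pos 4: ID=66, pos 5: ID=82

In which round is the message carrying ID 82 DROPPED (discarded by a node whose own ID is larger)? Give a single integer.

Answer: 2

Derivation:
Round 1: pos1(id95) recv 74: drop; pos2(id62) recv 95: fwd; pos3(id84) recv 62: drop; pos4(id66) recv 84: fwd; pos5(id82) recv 66: drop; pos0(id74) recv 82: fwd
Round 2: pos3(id84) recv 95: fwd; pos5(id82) recv 84: fwd; pos1(id95) recv 82: drop
Round 3: pos4(id66) recv 95: fwd; pos0(id74) recv 84: fwd
Round 4: pos5(id82) recv 95: fwd; pos1(id95) recv 84: drop
Round 5: pos0(id74) recv 95: fwd
Round 6: pos1(id95) recv 95: ELECTED
Message ID 82 originates at pos 5; dropped at pos 1 in round 2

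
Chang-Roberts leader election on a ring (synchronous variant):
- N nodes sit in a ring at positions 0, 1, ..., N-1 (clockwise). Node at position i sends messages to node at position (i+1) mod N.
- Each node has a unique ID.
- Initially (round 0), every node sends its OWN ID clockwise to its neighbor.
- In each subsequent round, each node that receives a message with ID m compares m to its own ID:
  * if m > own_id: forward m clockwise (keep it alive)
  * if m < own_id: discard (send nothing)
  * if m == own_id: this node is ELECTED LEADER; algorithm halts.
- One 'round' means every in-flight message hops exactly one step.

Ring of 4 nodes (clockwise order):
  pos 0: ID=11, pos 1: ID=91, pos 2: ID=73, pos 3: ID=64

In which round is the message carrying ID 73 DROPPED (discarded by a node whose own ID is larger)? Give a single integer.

Answer: 3

Derivation:
Round 1: pos1(id91) recv 11: drop; pos2(id73) recv 91: fwd; pos3(id64) recv 73: fwd; pos0(id11) recv 64: fwd
Round 2: pos3(id64) recv 91: fwd; pos0(id11) recv 73: fwd; pos1(id91) recv 64: drop
Round 3: pos0(id11) recv 91: fwd; pos1(id91) recv 73: drop
Round 4: pos1(id91) recv 91: ELECTED
Message ID 73 originates at pos 2; dropped at pos 1 in round 3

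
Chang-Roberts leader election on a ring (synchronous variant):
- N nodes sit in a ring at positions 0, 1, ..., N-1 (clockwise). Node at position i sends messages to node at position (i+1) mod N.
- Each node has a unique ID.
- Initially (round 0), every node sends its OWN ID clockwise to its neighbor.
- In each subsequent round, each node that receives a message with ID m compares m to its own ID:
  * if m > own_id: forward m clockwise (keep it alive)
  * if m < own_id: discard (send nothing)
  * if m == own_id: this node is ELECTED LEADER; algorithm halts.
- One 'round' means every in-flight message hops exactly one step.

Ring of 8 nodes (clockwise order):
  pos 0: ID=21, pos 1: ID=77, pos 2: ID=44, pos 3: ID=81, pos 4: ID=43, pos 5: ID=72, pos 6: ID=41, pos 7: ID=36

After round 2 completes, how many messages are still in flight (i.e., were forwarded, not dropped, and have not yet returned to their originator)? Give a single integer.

Answer: 3

Derivation:
Round 1: pos1(id77) recv 21: drop; pos2(id44) recv 77: fwd; pos3(id81) recv 44: drop; pos4(id43) recv 81: fwd; pos5(id72) recv 43: drop; pos6(id41) recv 72: fwd; pos7(id36) recv 41: fwd; pos0(id21) recv 36: fwd
Round 2: pos3(id81) recv 77: drop; pos5(id72) recv 81: fwd; pos7(id36) recv 72: fwd; pos0(id21) recv 41: fwd; pos1(id77) recv 36: drop
After round 2: 3 messages still in flight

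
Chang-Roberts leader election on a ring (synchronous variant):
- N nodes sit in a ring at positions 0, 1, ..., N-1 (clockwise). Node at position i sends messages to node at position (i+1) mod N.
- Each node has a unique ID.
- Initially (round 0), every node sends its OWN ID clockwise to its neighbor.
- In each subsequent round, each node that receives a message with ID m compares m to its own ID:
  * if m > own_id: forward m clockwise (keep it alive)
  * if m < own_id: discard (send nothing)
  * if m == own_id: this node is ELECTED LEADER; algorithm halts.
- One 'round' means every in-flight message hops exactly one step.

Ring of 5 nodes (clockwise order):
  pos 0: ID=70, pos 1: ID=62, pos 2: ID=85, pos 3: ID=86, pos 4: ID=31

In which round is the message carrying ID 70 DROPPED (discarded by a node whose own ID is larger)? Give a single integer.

Round 1: pos1(id62) recv 70: fwd; pos2(id85) recv 62: drop; pos3(id86) recv 85: drop; pos4(id31) recv 86: fwd; pos0(id70) recv 31: drop
Round 2: pos2(id85) recv 70: drop; pos0(id70) recv 86: fwd
Round 3: pos1(id62) recv 86: fwd
Round 4: pos2(id85) recv 86: fwd
Round 5: pos3(id86) recv 86: ELECTED
Message ID 70 originates at pos 0; dropped at pos 2 in round 2

Answer: 2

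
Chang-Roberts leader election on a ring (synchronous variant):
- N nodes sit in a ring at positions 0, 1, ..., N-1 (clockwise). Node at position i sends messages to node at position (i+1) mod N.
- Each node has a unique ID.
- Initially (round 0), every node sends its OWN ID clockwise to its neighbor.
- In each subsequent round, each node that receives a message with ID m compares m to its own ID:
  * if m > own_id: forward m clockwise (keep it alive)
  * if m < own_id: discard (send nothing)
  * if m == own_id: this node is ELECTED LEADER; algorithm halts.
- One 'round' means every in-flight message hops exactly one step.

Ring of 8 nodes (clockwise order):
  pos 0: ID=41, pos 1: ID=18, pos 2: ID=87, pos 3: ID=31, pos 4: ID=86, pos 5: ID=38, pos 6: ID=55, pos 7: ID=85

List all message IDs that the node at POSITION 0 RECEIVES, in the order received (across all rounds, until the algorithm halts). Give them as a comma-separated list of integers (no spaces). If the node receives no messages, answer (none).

Answer: 85,86,87

Derivation:
Round 1: pos1(id18) recv 41: fwd; pos2(id87) recv 18: drop; pos3(id31) recv 87: fwd; pos4(id86) recv 31: drop; pos5(id38) recv 86: fwd; pos6(id55) recv 38: drop; pos7(id85) recv 55: drop; pos0(id41) recv 85: fwd
Round 2: pos2(id87) recv 41: drop; pos4(id86) recv 87: fwd; pos6(id55) recv 86: fwd; pos1(id18) recv 85: fwd
Round 3: pos5(id38) recv 87: fwd; pos7(id85) recv 86: fwd; pos2(id87) recv 85: drop
Round 4: pos6(id55) recv 87: fwd; pos0(id41) recv 86: fwd
Round 5: pos7(id85) recv 87: fwd; pos1(id18) recv 86: fwd
Round 6: pos0(id41) recv 87: fwd; pos2(id87) recv 86: drop
Round 7: pos1(id18) recv 87: fwd
Round 8: pos2(id87) recv 87: ELECTED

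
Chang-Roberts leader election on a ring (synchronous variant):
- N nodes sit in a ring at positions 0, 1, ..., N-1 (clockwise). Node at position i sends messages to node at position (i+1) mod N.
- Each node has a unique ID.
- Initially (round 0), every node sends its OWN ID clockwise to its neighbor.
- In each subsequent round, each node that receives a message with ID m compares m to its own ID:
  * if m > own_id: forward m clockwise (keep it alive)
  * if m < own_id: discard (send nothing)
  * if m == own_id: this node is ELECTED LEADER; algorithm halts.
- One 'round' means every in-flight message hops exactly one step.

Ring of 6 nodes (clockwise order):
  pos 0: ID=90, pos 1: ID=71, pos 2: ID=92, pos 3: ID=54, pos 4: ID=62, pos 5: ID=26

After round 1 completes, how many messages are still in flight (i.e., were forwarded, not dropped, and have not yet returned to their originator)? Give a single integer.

Round 1: pos1(id71) recv 90: fwd; pos2(id92) recv 71: drop; pos3(id54) recv 92: fwd; pos4(id62) recv 54: drop; pos5(id26) recv 62: fwd; pos0(id90) recv 26: drop
After round 1: 3 messages still in flight

Answer: 3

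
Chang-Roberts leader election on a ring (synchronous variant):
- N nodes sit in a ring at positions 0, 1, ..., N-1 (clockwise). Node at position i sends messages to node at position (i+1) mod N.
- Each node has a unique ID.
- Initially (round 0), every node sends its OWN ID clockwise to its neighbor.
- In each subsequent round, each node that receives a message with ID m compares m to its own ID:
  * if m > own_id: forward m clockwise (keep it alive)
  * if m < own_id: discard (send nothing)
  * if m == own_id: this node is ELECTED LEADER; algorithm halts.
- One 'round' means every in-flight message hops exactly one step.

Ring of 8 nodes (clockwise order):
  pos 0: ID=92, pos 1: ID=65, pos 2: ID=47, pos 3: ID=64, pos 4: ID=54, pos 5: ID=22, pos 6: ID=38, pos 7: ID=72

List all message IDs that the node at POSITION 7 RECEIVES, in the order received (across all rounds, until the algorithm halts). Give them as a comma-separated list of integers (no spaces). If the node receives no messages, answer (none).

Answer: 38,54,64,65,92

Derivation:
Round 1: pos1(id65) recv 92: fwd; pos2(id47) recv 65: fwd; pos3(id64) recv 47: drop; pos4(id54) recv 64: fwd; pos5(id22) recv 54: fwd; pos6(id38) recv 22: drop; pos7(id72) recv 38: drop; pos0(id92) recv 72: drop
Round 2: pos2(id47) recv 92: fwd; pos3(id64) recv 65: fwd; pos5(id22) recv 64: fwd; pos6(id38) recv 54: fwd
Round 3: pos3(id64) recv 92: fwd; pos4(id54) recv 65: fwd; pos6(id38) recv 64: fwd; pos7(id72) recv 54: drop
Round 4: pos4(id54) recv 92: fwd; pos5(id22) recv 65: fwd; pos7(id72) recv 64: drop
Round 5: pos5(id22) recv 92: fwd; pos6(id38) recv 65: fwd
Round 6: pos6(id38) recv 92: fwd; pos7(id72) recv 65: drop
Round 7: pos7(id72) recv 92: fwd
Round 8: pos0(id92) recv 92: ELECTED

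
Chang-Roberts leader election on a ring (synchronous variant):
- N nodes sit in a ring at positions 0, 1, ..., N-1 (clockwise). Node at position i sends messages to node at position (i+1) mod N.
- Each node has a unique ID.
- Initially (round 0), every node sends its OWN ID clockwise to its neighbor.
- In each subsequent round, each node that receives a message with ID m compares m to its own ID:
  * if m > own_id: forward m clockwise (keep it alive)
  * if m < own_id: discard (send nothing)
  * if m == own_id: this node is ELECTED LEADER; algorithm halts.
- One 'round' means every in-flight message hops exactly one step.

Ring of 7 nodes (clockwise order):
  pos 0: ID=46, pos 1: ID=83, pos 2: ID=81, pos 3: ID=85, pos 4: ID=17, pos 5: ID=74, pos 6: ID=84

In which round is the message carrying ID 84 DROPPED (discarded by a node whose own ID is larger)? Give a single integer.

Answer: 4

Derivation:
Round 1: pos1(id83) recv 46: drop; pos2(id81) recv 83: fwd; pos3(id85) recv 81: drop; pos4(id17) recv 85: fwd; pos5(id74) recv 17: drop; pos6(id84) recv 74: drop; pos0(id46) recv 84: fwd
Round 2: pos3(id85) recv 83: drop; pos5(id74) recv 85: fwd; pos1(id83) recv 84: fwd
Round 3: pos6(id84) recv 85: fwd; pos2(id81) recv 84: fwd
Round 4: pos0(id46) recv 85: fwd; pos3(id85) recv 84: drop
Round 5: pos1(id83) recv 85: fwd
Round 6: pos2(id81) recv 85: fwd
Round 7: pos3(id85) recv 85: ELECTED
Message ID 84 originates at pos 6; dropped at pos 3 in round 4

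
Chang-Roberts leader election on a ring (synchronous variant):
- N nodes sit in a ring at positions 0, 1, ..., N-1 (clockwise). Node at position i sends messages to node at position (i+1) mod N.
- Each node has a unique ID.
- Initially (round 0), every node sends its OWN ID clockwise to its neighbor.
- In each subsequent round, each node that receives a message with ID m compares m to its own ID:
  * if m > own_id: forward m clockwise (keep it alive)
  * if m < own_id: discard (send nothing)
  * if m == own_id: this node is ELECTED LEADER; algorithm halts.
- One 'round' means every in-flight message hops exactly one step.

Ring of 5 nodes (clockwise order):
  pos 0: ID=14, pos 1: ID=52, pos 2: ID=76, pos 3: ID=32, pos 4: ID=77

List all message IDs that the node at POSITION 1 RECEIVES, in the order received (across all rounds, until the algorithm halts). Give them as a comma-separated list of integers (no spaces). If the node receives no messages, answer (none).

Answer: 14,77

Derivation:
Round 1: pos1(id52) recv 14: drop; pos2(id76) recv 52: drop; pos3(id32) recv 76: fwd; pos4(id77) recv 32: drop; pos0(id14) recv 77: fwd
Round 2: pos4(id77) recv 76: drop; pos1(id52) recv 77: fwd
Round 3: pos2(id76) recv 77: fwd
Round 4: pos3(id32) recv 77: fwd
Round 5: pos4(id77) recv 77: ELECTED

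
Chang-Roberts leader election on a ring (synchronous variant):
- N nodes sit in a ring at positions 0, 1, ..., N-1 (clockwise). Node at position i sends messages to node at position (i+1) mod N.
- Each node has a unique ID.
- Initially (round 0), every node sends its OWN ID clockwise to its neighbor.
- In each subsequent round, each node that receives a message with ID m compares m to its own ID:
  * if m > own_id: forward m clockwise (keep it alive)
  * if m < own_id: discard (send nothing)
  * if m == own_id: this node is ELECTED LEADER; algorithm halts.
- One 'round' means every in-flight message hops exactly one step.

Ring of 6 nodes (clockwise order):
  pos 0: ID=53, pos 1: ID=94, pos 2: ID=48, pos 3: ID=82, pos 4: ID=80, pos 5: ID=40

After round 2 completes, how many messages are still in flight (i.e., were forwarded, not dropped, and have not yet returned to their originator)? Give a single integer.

Round 1: pos1(id94) recv 53: drop; pos2(id48) recv 94: fwd; pos3(id82) recv 48: drop; pos4(id80) recv 82: fwd; pos5(id40) recv 80: fwd; pos0(id53) recv 40: drop
Round 2: pos3(id82) recv 94: fwd; pos5(id40) recv 82: fwd; pos0(id53) recv 80: fwd
After round 2: 3 messages still in flight

Answer: 3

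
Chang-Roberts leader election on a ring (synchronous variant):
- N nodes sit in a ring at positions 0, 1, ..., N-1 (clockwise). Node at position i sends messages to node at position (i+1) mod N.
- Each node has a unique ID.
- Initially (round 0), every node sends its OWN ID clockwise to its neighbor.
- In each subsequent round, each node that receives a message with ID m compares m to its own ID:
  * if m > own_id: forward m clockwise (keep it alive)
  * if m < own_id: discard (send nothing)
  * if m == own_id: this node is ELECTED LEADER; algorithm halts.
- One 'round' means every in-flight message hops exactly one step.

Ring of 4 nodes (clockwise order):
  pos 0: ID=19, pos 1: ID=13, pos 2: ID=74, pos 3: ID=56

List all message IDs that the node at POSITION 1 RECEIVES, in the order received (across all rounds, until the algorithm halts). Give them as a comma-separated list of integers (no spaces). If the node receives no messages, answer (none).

Answer: 19,56,74

Derivation:
Round 1: pos1(id13) recv 19: fwd; pos2(id74) recv 13: drop; pos3(id56) recv 74: fwd; pos0(id19) recv 56: fwd
Round 2: pos2(id74) recv 19: drop; pos0(id19) recv 74: fwd; pos1(id13) recv 56: fwd
Round 3: pos1(id13) recv 74: fwd; pos2(id74) recv 56: drop
Round 4: pos2(id74) recv 74: ELECTED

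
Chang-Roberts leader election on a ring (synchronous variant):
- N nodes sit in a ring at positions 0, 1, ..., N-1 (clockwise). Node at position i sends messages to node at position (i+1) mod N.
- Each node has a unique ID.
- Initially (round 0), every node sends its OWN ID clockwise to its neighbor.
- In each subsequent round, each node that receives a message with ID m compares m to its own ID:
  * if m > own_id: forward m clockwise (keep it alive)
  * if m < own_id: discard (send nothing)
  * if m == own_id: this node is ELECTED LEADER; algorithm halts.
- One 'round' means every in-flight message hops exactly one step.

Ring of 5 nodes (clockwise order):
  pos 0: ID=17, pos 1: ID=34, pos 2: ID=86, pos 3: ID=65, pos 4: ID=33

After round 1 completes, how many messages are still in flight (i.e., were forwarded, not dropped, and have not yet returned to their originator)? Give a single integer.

Round 1: pos1(id34) recv 17: drop; pos2(id86) recv 34: drop; pos3(id65) recv 86: fwd; pos4(id33) recv 65: fwd; pos0(id17) recv 33: fwd
After round 1: 3 messages still in flight

Answer: 3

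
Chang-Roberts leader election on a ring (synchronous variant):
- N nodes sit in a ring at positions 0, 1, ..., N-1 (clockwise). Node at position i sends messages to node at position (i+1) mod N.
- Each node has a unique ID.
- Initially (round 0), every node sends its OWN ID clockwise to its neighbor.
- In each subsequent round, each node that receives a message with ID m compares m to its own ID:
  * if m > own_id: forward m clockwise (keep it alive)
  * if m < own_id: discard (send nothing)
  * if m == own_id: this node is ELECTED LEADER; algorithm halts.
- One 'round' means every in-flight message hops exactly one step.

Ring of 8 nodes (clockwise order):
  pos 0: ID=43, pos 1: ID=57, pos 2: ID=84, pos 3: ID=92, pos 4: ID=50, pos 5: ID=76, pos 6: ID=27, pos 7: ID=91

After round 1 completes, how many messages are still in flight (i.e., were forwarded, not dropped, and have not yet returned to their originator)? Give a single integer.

Answer: 3

Derivation:
Round 1: pos1(id57) recv 43: drop; pos2(id84) recv 57: drop; pos3(id92) recv 84: drop; pos4(id50) recv 92: fwd; pos5(id76) recv 50: drop; pos6(id27) recv 76: fwd; pos7(id91) recv 27: drop; pos0(id43) recv 91: fwd
After round 1: 3 messages still in flight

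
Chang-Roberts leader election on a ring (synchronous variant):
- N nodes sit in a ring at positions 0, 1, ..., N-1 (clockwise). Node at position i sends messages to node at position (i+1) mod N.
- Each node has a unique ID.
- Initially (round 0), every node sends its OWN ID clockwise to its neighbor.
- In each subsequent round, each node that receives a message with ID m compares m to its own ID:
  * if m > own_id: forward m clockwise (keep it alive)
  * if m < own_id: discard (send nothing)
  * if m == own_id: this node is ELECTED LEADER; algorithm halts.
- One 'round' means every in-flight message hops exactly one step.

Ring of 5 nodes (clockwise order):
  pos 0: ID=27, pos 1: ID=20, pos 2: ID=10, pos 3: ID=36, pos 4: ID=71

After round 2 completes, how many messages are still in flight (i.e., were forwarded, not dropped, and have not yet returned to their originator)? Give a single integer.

Round 1: pos1(id20) recv 27: fwd; pos2(id10) recv 20: fwd; pos3(id36) recv 10: drop; pos4(id71) recv 36: drop; pos0(id27) recv 71: fwd
Round 2: pos2(id10) recv 27: fwd; pos3(id36) recv 20: drop; pos1(id20) recv 71: fwd
After round 2: 2 messages still in flight

Answer: 2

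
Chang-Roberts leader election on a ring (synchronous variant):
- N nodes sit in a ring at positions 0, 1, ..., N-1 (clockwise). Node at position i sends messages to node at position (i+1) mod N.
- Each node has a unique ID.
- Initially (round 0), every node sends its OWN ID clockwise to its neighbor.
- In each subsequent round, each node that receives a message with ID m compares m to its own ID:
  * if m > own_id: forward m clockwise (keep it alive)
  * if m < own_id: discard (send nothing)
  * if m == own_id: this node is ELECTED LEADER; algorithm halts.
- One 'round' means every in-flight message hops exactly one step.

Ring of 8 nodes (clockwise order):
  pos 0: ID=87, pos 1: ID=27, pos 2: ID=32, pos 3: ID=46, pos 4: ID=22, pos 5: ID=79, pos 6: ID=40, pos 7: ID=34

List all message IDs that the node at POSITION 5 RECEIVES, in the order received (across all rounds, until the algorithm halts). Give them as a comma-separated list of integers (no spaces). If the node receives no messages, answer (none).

Answer: 22,46,87

Derivation:
Round 1: pos1(id27) recv 87: fwd; pos2(id32) recv 27: drop; pos3(id46) recv 32: drop; pos4(id22) recv 46: fwd; pos5(id79) recv 22: drop; pos6(id40) recv 79: fwd; pos7(id34) recv 40: fwd; pos0(id87) recv 34: drop
Round 2: pos2(id32) recv 87: fwd; pos5(id79) recv 46: drop; pos7(id34) recv 79: fwd; pos0(id87) recv 40: drop
Round 3: pos3(id46) recv 87: fwd; pos0(id87) recv 79: drop
Round 4: pos4(id22) recv 87: fwd
Round 5: pos5(id79) recv 87: fwd
Round 6: pos6(id40) recv 87: fwd
Round 7: pos7(id34) recv 87: fwd
Round 8: pos0(id87) recv 87: ELECTED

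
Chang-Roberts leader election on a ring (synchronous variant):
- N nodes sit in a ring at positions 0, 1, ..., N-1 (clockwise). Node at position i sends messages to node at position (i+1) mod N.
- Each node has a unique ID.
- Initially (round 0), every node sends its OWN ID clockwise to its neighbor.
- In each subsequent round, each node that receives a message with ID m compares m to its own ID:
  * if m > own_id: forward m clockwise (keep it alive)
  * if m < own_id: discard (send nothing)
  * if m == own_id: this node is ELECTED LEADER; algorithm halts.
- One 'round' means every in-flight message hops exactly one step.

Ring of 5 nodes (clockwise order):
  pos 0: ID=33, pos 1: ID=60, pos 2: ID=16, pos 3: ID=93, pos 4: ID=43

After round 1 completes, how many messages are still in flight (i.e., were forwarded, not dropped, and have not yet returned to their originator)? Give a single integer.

Answer: 3

Derivation:
Round 1: pos1(id60) recv 33: drop; pos2(id16) recv 60: fwd; pos3(id93) recv 16: drop; pos4(id43) recv 93: fwd; pos0(id33) recv 43: fwd
After round 1: 3 messages still in flight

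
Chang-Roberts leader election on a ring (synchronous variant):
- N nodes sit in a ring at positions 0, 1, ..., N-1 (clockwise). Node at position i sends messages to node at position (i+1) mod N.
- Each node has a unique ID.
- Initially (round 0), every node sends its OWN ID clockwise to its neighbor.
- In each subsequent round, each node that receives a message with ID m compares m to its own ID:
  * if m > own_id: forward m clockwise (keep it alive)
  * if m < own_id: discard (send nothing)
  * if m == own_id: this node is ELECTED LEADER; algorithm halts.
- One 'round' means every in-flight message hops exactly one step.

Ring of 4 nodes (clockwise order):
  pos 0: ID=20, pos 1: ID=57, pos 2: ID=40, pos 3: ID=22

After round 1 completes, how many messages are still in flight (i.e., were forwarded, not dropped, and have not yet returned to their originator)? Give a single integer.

Answer: 3

Derivation:
Round 1: pos1(id57) recv 20: drop; pos2(id40) recv 57: fwd; pos3(id22) recv 40: fwd; pos0(id20) recv 22: fwd
After round 1: 3 messages still in flight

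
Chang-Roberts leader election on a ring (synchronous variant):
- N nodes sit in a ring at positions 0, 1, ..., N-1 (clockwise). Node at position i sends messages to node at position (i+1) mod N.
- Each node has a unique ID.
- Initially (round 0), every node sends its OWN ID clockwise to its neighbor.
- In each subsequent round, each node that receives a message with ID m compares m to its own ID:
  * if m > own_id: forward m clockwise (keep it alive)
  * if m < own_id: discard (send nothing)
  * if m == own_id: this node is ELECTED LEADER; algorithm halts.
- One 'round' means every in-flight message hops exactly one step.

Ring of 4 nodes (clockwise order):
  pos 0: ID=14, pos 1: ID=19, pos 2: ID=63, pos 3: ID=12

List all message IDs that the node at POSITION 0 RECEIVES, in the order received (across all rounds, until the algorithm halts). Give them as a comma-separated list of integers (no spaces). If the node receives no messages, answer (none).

Answer: 12,63

Derivation:
Round 1: pos1(id19) recv 14: drop; pos2(id63) recv 19: drop; pos3(id12) recv 63: fwd; pos0(id14) recv 12: drop
Round 2: pos0(id14) recv 63: fwd
Round 3: pos1(id19) recv 63: fwd
Round 4: pos2(id63) recv 63: ELECTED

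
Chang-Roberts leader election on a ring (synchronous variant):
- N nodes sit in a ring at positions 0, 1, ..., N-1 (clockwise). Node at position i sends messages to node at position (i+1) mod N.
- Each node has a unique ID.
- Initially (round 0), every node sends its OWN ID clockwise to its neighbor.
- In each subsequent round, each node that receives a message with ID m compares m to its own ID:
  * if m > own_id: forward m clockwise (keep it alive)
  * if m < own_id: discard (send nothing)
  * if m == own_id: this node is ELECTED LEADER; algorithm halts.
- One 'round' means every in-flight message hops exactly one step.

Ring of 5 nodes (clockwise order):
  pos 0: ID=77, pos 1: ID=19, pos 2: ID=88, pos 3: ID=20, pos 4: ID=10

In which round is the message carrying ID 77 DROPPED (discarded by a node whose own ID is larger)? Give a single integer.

Round 1: pos1(id19) recv 77: fwd; pos2(id88) recv 19: drop; pos3(id20) recv 88: fwd; pos4(id10) recv 20: fwd; pos0(id77) recv 10: drop
Round 2: pos2(id88) recv 77: drop; pos4(id10) recv 88: fwd; pos0(id77) recv 20: drop
Round 3: pos0(id77) recv 88: fwd
Round 4: pos1(id19) recv 88: fwd
Round 5: pos2(id88) recv 88: ELECTED
Message ID 77 originates at pos 0; dropped at pos 2 in round 2

Answer: 2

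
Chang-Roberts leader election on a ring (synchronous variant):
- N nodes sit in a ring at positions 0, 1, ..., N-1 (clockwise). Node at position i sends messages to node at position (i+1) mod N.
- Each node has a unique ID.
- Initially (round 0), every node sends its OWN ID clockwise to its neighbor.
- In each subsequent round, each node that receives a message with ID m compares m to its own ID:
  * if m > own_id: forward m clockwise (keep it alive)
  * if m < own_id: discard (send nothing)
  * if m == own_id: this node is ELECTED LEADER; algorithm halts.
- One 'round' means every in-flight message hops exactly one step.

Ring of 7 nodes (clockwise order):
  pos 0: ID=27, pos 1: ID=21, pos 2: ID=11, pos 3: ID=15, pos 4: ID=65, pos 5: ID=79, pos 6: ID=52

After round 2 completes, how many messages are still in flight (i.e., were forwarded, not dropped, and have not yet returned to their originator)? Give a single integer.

Round 1: pos1(id21) recv 27: fwd; pos2(id11) recv 21: fwd; pos3(id15) recv 11: drop; pos4(id65) recv 15: drop; pos5(id79) recv 65: drop; pos6(id52) recv 79: fwd; pos0(id27) recv 52: fwd
Round 2: pos2(id11) recv 27: fwd; pos3(id15) recv 21: fwd; pos0(id27) recv 79: fwd; pos1(id21) recv 52: fwd
After round 2: 4 messages still in flight

Answer: 4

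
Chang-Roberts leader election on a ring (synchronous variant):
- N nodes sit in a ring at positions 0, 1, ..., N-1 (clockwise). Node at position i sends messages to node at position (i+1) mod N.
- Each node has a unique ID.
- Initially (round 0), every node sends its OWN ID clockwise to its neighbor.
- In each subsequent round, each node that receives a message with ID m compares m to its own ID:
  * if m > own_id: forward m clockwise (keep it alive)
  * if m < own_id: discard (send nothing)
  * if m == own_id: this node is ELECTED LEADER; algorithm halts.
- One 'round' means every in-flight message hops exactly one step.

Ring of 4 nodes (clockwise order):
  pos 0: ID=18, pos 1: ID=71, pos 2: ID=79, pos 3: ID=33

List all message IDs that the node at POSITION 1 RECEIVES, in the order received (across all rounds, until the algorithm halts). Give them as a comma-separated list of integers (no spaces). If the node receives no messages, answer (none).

Round 1: pos1(id71) recv 18: drop; pos2(id79) recv 71: drop; pos3(id33) recv 79: fwd; pos0(id18) recv 33: fwd
Round 2: pos0(id18) recv 79: fwd; pos1(id71) recv 33: drop
Round 3: pos1(id71) recv 79: fwd
Round 4: pos2(id79) recv 79: ELECTED

Answer: 18,33,79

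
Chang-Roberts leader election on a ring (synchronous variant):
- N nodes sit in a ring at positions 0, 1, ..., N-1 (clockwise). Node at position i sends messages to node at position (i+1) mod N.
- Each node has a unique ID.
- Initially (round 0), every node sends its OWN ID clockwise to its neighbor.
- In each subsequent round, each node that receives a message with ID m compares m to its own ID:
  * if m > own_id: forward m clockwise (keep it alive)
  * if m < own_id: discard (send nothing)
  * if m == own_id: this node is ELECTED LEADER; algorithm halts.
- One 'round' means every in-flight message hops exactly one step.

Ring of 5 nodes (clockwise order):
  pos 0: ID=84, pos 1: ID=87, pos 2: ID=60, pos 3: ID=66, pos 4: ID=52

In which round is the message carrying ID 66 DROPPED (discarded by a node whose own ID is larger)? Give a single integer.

Round 1: pos1(id87) recv 84: drop; pos2(id60) recv 87: fwd; pos3(id66) recv 60: drop; pos4(id52) recv 66: fwd; pos0(id84) recv 52: drop
Round 2: pos3(id66) recv 87: fwd; pos0(id84) recv 66: drop
Round 3: pos4(id52) recv 87: fwd
Round 4: pos0(id84) recv 87: fwd
Round 5: pos1(id87) recv 87: ELECTED
Message ID 66 originates at pos 3; dropped at pos 0 in round 2

Answer: 2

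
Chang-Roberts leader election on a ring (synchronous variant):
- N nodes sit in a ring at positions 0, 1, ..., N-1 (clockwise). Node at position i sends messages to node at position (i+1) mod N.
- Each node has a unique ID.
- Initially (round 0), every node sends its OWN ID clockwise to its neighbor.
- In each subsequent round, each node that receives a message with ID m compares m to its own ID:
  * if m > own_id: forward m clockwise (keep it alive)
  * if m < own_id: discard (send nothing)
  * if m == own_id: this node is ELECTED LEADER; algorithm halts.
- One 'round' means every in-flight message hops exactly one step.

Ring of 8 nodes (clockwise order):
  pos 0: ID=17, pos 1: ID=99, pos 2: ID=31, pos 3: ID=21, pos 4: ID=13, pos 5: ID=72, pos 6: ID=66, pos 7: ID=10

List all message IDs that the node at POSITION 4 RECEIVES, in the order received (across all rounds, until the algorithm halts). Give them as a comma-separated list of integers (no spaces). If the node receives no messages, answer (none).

Answer: 21,31,99

Derivation:
Round 1: pos1(id99) recv 17: drop; pos2(id31) recv 99: fwd; pos3(id21) recv 31: fwd; pos4(id13) recv 21: fwd; pos5(id72) recv 13: drop; pos6(id66) recv 72: fwd; pos7(id10) recv 66: fwd; pos0(id17) recv 10: drop
Round 2: pos3(id21) recv 99: fwd; pos4(id13) recv 31: fwd; pos5(id72) recv 21: drop; pos7(id10) recv 72: fwd; pos0(id17) recv 66: fwd
Round 3: pos4(id13) recv 99: fwd; pos5(id72) recv 31: drop; pos0(id17) recv 72: fwd; pos1(id99) recv 66: drop
Round 4: pos5(id72) recv 99: fwd; pos1(id99) recv 72: drop
Round 5: pos6(id66) recv 99: fwd
Round 6: pos7(id10) recv 99: fwd
Round 7: pos0(id17) recv 99: fwd
Round 8: pos1(id99) recv 99: ELECTED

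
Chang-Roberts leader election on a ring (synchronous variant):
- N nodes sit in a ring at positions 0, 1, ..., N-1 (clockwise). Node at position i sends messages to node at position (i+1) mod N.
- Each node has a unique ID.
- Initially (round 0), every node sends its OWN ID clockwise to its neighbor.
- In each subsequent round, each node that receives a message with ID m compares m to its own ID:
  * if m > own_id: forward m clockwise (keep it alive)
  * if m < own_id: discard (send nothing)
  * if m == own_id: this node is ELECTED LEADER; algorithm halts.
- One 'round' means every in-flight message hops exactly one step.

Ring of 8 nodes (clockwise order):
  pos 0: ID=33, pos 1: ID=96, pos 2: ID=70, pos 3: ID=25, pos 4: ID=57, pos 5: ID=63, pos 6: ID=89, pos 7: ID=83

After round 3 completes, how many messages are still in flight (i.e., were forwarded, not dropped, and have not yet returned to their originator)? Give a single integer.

Round 1: pos1(id96) recv 33: drop; pos2(id70) recv 96: fwd; pos3(id25) recv 70: fwd; pos4(id57) recv 25: drop; pos5(id63) recv 57: drop; pos6(id89) recv 63: drop; pos7(id83) recv 89: fwd; pos0(id33) recv 83: fwd
Round 2: pos3(id25) recv 96: fwd; pos4(id57) recv 70: fwd; pos0(id33) recv 89: fwd; pos1(id96) recv 83: drop
Round 3: pos4(id57) recv 96: fwd; pos5(id63) recv 70: fwd; pos1(id96) recv 89: drop
After round 3: 2 messages still in flight

Answer: 2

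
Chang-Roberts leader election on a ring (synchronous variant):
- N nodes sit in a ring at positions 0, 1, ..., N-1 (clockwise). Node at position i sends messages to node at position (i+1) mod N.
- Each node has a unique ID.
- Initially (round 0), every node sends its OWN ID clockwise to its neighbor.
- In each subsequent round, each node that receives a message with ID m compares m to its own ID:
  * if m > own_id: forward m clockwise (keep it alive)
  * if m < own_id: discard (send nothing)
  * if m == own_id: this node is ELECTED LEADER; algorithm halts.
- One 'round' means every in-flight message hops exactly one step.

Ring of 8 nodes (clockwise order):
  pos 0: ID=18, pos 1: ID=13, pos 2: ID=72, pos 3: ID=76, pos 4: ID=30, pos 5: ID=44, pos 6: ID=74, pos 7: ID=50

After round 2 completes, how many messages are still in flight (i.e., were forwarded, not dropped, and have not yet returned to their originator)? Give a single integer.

Round 1: pos1(id13) recv 18: fwd; pos2(id72) recv 13: drop; pos3(id76) recv 72: drop; pos4(id30) recv 76: fwd; pos5(id44) recv 30: drop; pos6(id74) recv 44: drop; pos7(id50) recv 74: fwd; pos0(id18) recv 50: fwd
Round 2: pos2(id72) recv 18: drop; pos5(id44) recv 76: fwd; pos0(id18) recv 74: fwd; pos1(id13) recv 50: fwd
After round 2: 3 messages still in flight

Answer: 3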